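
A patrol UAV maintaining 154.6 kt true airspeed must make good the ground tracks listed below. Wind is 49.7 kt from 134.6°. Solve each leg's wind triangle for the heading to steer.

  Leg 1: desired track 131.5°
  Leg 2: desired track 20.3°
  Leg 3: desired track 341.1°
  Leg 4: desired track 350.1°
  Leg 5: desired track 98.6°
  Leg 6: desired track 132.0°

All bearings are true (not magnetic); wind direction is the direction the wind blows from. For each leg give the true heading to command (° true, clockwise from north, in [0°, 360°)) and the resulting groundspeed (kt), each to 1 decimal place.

Leg 1: desired track 131.5°; wind correction +1.0° → command heading 132.5°, groundspeed 104.9 kt
Leg 2: desired track 20.3°; wind correction +17.0° → command heading 37.3°, groundspeed 168.3 kt
Leg 3: desired track 341.1°; wind correction +8.2° → command heading 349.3°, groundspeed 197.5 kt
Leg 4: desired track 350.1°; wind correction +10.8° → command heading 0.9°, groundspeed 192.3 kt
Leg 5: desired track 98.6°; wind correction +10.9° → command heading 109.5°, groundspeed 111.6 kt
Leg 6: desired track 132.0°; wind correction +0.8° → command heading 132.8°, groundspeed 104.9 kt

Leg 1: heading=132.5°, groundspeed=104.9 kt
Leg 2: heading=37.3°, groundspeed=168.3 kt
Leg 3: heading=349.3°, groundspeed=197.5 kt
Leg 4: heading=0.9°, groundspeed=192.3 kt
Leg 5: heading=109.5°, groundspeed=111.6 kt
Leg 6: heading=132.8°, groundspeed=104.9 kt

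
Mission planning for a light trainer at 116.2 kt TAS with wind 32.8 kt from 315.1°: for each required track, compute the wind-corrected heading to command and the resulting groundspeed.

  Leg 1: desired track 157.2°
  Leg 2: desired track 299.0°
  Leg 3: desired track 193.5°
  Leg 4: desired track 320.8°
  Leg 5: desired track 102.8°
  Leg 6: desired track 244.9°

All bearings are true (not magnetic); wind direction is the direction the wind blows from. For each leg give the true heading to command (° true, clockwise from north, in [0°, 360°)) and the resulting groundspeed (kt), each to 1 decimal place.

Leg 1: desired track 157.2°; wind correction +6.1° → command heading 163.3°, groundspeed 145.9 kt
Leg 2: desired track 299.0°; wind correction +4.5° → command heading 303.5°, groundspeed 84.3 kt
Leg 3: desired track 193.5°; wind correction +13.9° → command heading 207.4°, groundspeed 130.0 kt
Leg 4: desired track 320.8°; wind correction -1.6° → command heading 319.2°, groundspeed 83.5 kt
Leg 5: desired track 102.8°; wind correction -8.7° → command heading 94.1°, groundspeed 142.6 kt
Leg 6: desired track 244.9°; wind correction +15.4° → command heading 260.3°, groundspeed 100.9 kt

Leg 1: heading=163.3°, groundspeed=145.9 kt
Leg 2: heading=303.5°, groundspeed=84.3 kt
Leg 3: heading=207.4°, groundspeed=130.0 kt
Leg 4: heading=319.2°, groundspeed=83.5 kt
Leg 5: heading=94.1°, groundspeed=142.6 kt
Leg 6: heading=260.3°, groundspeed=100.9 kt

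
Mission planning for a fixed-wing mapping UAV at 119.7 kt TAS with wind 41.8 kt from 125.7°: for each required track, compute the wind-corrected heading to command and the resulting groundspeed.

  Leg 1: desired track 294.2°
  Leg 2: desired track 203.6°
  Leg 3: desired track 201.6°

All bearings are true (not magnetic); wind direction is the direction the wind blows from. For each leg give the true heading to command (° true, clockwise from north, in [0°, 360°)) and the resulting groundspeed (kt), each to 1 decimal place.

Leg 1: heading=290.2°, groundspeed=160.4 kt
Leg 2: heading=183.6°, groundspeed=103.7 kt
Leg 3: heading=181.8°, groundspeed=102.4 kt

Leg 1: desired track 294.2°; wind correction -4.0° → command heading 290.2°, groundspeed 160.4 kt
Leg 2: desired track 203.6°; wind correction -20.0° → command heading 183.6°, groundspeed 103.7 kt
Leg 3: desired track 201.6°; wind correction -19.8° → command heading 181.8°, groundspeed 102.4 kt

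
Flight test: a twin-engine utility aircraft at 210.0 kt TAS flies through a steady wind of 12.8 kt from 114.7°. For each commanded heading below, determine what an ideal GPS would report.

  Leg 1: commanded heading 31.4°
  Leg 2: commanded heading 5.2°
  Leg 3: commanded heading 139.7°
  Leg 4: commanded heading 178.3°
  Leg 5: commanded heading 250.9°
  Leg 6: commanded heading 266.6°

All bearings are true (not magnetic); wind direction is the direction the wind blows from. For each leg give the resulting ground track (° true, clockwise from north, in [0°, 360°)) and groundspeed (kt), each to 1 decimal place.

Leg 1: track=27.9°, groundspeed=208.9 kt
Leg 2: track=2.0°, groundspeed=214.6 kt
Leg 3: track=141.3°, groundspeed=198.5 kt
Leg 4: track=181.5°, groundspeed=204.6 kt
Leg 5: track=253.2°, groundspeed=219.4 kt
Leg 6: track=268.2°, groundspeed=221.4 kt

Leg 1: heading 31.4°; drift -3.5° → track 27.9°, groundspeed 208.9 kt
Leg 2: heading 5.2°; drift -3.2° → track 2.0°, groundspeed 214.6 kt
Leg 3: heading 139.7°; drift +1.6° → track 141.3°, groundspeed 198.5 kt
Leg 4: heading 178.3°; drift +3.2° → track 181.5°, groundspeed 204.6 kt
Leg 5: heading 250.9°; drift +2.3° → track 253.2°, groundspeed 219.4 kt
Leg 6: heading 266.6°; drift +1.6° → track 268.2°, groundspeed 221.4 kt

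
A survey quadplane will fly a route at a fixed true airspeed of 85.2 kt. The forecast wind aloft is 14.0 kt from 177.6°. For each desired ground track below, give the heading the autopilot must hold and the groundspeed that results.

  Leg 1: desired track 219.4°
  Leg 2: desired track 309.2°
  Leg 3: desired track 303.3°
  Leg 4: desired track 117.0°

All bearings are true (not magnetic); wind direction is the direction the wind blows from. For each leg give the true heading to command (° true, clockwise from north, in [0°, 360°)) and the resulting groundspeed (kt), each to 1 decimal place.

Leg 1: desired track 219.4°; wind correction -6.3° → command heading 213.1°, groundspeed 74.3 kt
Leg 2: desired track 309.2°; wind correction -7.1° → command heading 302.1°, groundspeed 93.8 kt
Leg 3: desired track 303.3°; wind correction -7.7° → command heading 295.6°, groundspeed 92.6 kt
Leg 4: desired track 117.0°; wind correction +8.2° → command heading 125.2°, groundspeed 77.4 kt

Leg 1: heading=213.1°, groundspeed=74.3 kt
Leg 2: heading=302.1°, groundspeed=93.8 kt
Leg 3: heading=295.6°, groundspeed=92.6 kt
Leg 4: heading=125.2°, groundspeed=77.4 kt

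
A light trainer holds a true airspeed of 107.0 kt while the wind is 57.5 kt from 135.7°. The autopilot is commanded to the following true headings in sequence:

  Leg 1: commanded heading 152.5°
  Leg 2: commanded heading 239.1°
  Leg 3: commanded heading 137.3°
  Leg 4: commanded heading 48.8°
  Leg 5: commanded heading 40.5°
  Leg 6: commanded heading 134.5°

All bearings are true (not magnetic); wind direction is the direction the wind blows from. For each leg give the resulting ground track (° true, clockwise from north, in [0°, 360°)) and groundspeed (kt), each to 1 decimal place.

Leg 1: track=170.2°, groundspeed=54.5 kt
Leg 2: track=264.0°, groundspeed=132.7 kt
Leg 3: track=139.2°, groundspeed=49.5 kt
Leg 4: track=19.9°, groundspeed=118.7 kt
Leg 5: track=13.5°, groundspeed=126.0 kt
Leg 6: track=133.1°, groundspeed=49.5 kt

Leg 1: heading 152.5°; drift +17.7° → track 170.2°, groundspeed 54.5 kt
Leg 2: heading 239.1°; drift +24.9° → track 264.0°, groundspeed 132.7 kt
Leg 3: heading 137.3°; drift +1.9° → track 139.2°, groundspeed 49.5 kt
Leg 4: heading 48.8°; drift -28.9° → track 19.9°, groundspeed 118.7 kt
Leg 5: heading 40.5°; drift -27.0° → track 13.5°, groundspeed 126.0 kt
Leg 6: heading 134.5°; drift -1.4° → track 133.1°, groundspeed 49.5 kt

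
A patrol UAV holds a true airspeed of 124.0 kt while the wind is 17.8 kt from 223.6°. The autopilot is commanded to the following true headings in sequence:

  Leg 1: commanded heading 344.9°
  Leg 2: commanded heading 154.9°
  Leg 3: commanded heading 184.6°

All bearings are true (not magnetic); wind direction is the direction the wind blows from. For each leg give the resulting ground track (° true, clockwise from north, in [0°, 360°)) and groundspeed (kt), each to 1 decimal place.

Leg 1: heading 344.9°; drift +6.5° → track 351.4°, groundspeed 134.1 kt
Leg 2: heading 154.9°; drift -8.0° → track 146.9°, groundspeed 118.7 kt
Leg 3: heading 184.6°; drift -5.8° → track 178.8°, groundspeed 110.7 kt

Leg 1: track=351.4°, groundspeed=134.1 kt
Leg 2: track=146.9°, groundspeed=118.7 kt
Leg 3: track=178.8°, groundspeed=110.7 kt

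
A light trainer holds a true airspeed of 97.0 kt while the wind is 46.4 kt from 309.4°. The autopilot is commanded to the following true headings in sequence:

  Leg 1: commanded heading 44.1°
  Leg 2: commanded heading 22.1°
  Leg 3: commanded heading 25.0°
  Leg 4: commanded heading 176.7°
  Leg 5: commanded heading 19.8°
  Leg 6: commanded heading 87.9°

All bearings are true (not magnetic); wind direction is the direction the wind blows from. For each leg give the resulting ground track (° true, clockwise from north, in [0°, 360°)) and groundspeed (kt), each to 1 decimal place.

Leg 1: track=68.7°, groundspeed=110.9 kt
Leg 2: track=50.1°, groundspeed=94.3 kt
Leg 3: track=52.7°, groundspeed=96.6 kt
Leg 4: track=161.8°, groundspeed=132.9 kt
Leg 5: track=48.0°, groundspeed=92.4 kt
Leg 6: track=101.0°, groundspeed=135.3 kt

Leg 1: heading 44.1°; drift +24.6° → track 68.7°, groundspeed 110.9 kt
Leg 2: heading 22.1°; drift +28.0° → track 50.1°, groundspeed 94.3 kt
Leg 3: heading 25.0°; drift +27.7° → track 52.7°, groundspeed 96.6 kt
Leg 4: heading 176.7°; drift -14.9° → track 161.8°, groundspeed 132.9 kt
Leg 5: heading 19.8°; drift +28.2° → track 48.0°, groundspeed 92.4 kt
Leg 6: heading 87.9°; drift +13.1° → track 101.0°, groundspeed 135.3 kt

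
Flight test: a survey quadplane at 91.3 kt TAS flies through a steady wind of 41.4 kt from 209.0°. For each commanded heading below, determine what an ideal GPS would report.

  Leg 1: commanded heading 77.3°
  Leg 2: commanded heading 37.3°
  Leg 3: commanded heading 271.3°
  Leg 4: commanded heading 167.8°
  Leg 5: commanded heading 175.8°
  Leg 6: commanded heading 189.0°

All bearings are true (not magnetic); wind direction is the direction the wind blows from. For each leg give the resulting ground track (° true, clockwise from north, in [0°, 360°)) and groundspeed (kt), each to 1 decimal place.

Leg 1: track=62.7°, groundspeed=122.8 kt
Leg 2: track=34.7°, groundspeed=132.4 kt
Leg 3: track=298.3°, groundspeed=80.8 kt
Leg 4: track=143.4°, groundspeed=66.0 kt
Leg 5: track=154.0°, groundspeed=61.0 kt
Leg 6: track=173.9°, groundspeed=54.3 kt

Leg 1: heading 77.3°; drift -14.6° → track 62.7°, groundspeed 122.8 kt
Leg 2: heading 37.3°; drift -2.6° → track 34.7°, groundspeed 132.4 kt
Leg 3: heading 271.3°; drift +27.0° → track 298.3°, groundspeed 80.8 kt
Leg 4: heading 167.8°; drift -24.4° → track 143.4°, groundspeed 66.0 kt
Leg 5: heading 175.8°; drift -21.8° → track 154.0°, groundspeed 61.0 kt
Leg 6: heading 189.0°; drift -15.1° → track 173.9°, groundspeed 54.3 kt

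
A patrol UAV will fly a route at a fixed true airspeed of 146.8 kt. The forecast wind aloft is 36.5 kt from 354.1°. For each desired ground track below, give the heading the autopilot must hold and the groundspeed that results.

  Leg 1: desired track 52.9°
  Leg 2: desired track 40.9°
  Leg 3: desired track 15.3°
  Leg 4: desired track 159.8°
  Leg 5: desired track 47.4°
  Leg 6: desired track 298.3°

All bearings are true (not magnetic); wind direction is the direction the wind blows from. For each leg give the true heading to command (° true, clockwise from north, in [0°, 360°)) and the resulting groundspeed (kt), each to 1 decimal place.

Leg 1: heading=40.6°, groundspeed=124.5 kt
Leg 2: heading=30.5°, groundspeed=119.4 kt
Leg 3: heading=10.1°, groundspeed=112.2 kt
Leg 4: heading=156.3°, groundspeed=181.9 kt
Leg 5: heading=35.9°, groundspeed=122.0 kt
Leg 6: heading=310.2°, groundspeed=123.1 kt

Leg 1: desired track 52.9°; wind correction -12.3° → command heading 40.6°, groundspeed 124.5 kt
Leg 2: desired track 40.9°; wind correction -10.4° → command heading 30.5°, groundspeed 119.4 kt
Leg 3: desired track 15.3°; wind correction -5.2° → command heading 10.1°, groundspeed 112.2 kt
Leg 4: desired track 159.8°; wind correction -3.5° → command heading 156.3°, groundspeed 181.9 kt
Leg 5: desired track 47.4°; wind correction -11.5° → command heading 35.9°, groundspeed 122.0 kt
Leg 6: desired track 298.3°; wind correction +11.9° → command heading 310.2°, groundspeed 123.1 kt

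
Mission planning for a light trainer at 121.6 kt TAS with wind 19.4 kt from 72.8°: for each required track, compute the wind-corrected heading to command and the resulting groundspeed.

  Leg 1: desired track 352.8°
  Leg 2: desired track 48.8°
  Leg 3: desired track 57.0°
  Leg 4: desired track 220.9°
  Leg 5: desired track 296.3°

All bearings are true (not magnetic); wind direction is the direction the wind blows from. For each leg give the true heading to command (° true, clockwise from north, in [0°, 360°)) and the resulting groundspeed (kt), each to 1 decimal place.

Leg 1: heading=1.8°, groundspeed=116.7 kt
Leg 2: heading=52.5°, groundspeed=103.6 kt
Leg 3: heading=59.5°, groundspeed=102.8 kt
Leg 4: heading=216.1°, groundspeed=137.6 kt
Leg 5: heading=302.6°, groundspeed=134.9 kt

Leg 1: desired track 352.8°; wind correction +9.0° → command heading 1.8°, groundspeed 116.7 kt
Leg 2: desired track 48.8°; wind correction +3.7° → command heading 52.5°, groundspeed 103.6 kt
Leg 3: desired track 57.0°; wind correction +2.5° → command heading 59.5°, groundspeed 102.8 kt
Leg 4: desired track 220.9°; wind correction -4.8° → command heading 216.1°, groundspeed 137.6 kt
Leg 5: desired track 296.3°; wind correction +6.3° → command heading 302.6°, groundspeed 134.9 kt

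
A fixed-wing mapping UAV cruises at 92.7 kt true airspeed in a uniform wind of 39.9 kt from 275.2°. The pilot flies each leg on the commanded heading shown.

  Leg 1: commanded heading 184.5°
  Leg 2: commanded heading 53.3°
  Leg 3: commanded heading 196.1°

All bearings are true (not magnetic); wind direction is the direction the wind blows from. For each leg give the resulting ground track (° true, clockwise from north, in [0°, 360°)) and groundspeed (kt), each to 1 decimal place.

Leg 1: track=161.3°, groundspeed=101.4 kt
Leg 2: track=65.6°, groundspeed=125.3 kt
Leg 3: track=171.4°, groundspeed=93.7 kt

Leg 1: heading 184.5°; drift -23.2° → track 161.3°, groundspeed 101.4 kt
Leg 2: heading 53.3°; drift +12.3° → track 65.6°, groundspeed 125.3 kt
Leg 3: heading 196.1°; drift -24.7° → track 171.4°, groundspeed 93.7 kt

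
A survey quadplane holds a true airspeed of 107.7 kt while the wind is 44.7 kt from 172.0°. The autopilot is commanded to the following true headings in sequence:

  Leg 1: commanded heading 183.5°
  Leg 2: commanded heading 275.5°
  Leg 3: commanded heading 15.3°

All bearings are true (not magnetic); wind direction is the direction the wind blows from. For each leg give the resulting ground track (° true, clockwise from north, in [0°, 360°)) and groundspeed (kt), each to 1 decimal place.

Leg 1: track=191.4°, groundspeed=64.5 kt
Leg 2: track=295.7°, groundspeed=125.9 kt
Leg 3: track=8.5°, groundspeed=149.8 kt

Leg 1: heading 183.5°; drift +7.9° → track 191.4°, groundspeed 64.5 kt
Leg 2: heading 275.5°; drift +20.2° → track 295.7°, groundspeed 125.9 kt
Leg 3: heading 15.3°; drift -6.8° → track 8.5°, groundspeed 149.8 kt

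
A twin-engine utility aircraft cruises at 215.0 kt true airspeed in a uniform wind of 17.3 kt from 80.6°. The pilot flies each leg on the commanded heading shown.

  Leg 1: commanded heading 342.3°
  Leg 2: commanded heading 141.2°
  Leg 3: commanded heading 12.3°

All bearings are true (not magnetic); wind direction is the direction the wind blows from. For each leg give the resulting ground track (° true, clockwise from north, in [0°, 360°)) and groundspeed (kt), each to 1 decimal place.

Leg 1: heading 342.3°; drift -4.5° → track 337.8°, groundspeed 218.2 kt
Leg 2: heading 141.2°; drift +4.2° → track 145.4°, groundspeed 207.1 kt
Leg 3: heading 12.3°; drift -4.4° → track 7.9°, groundspeed 209.2 kt

Leg 1: track=337.8°, groundspeed=218.2 kt
Leg 2: track=145.4°, groundspeed=207.1 kt
Leg 3: track=7.9°, groundspeed=209.2 kt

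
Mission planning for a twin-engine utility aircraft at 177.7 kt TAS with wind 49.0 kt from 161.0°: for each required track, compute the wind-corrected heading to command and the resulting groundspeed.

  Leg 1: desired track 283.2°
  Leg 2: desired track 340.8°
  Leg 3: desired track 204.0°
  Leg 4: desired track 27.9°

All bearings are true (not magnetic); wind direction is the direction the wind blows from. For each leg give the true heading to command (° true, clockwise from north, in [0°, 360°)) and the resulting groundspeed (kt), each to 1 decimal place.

Leg 1: desired track 283.2°; wind correction -13.5° → command heading 269.7°, groundspeed 198.9 kt
Leg 2: desired track 340.8°; wind correction -0.1° → command heading 340.7°, groundspeed 226.7 kt
Leg 3: desired track 204.0°; wind correction -10.8° → command heading 193.2°, groundspeed 138.7 kt
Leg 4: desired track 27.9°; wind correction +11.6° → command heading 39.5°, groundspeed 207.5 kt

Leg 1: heading=269.7°, groundspeed=198.9 kt
Leg 2: heading=340.7°, groundspeed=226.7 kt
Leg 3: heading=193.2°, groundspeed=138.7 kt
Leg 4: heading=39.5°, groundspeed=207.5 kt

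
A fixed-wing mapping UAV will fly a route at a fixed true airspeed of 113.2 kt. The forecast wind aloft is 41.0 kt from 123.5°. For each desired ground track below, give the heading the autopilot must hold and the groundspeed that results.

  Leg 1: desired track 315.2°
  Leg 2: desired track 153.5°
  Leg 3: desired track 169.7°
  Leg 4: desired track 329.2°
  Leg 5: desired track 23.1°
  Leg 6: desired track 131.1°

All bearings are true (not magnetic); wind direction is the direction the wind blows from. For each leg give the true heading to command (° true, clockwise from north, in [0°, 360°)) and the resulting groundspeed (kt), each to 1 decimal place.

Leg 1: heading=319.4°, groundspeed=153.0 kt
Leg 2: heading=143.1°, groundspeed=75.8 kt
Leg 3: heading=154.5°, groundspeed=80.9 kt
Leg 4: heading=338.2°, groundspeed=148.7 kt
Leg 5: heading=44.0°, groundspeed=113.2 kt
Leg 6: heading=128.4°, groundspeed=72.4 kt

Leg 1: desired track 315.2°; wind correction +4.2° → command heading 319.4°, groundspeed 153.0 kt
Leg 2: desired track 153.5°; wind correction -10.4° → command heading 143.1°, groundspeed 75.8 kt
Leg 3: desired track 169.7°; wind correction -15.2° → command heading 154.5°, groundspeed 80.9 kt
Leg 4: desired track 329.2°; wind correction +9.0° → command heading 338.2°, groundspeed 148.7 kt
Leg 5: desired track 23.1°; wind correction +20.9° → command heading 44.0°, groundspeed 113.2 kt
Leg 6: desired track 131.1°; wind correction -2.7° → command heading 128.4°, groundspeed 72.4 kt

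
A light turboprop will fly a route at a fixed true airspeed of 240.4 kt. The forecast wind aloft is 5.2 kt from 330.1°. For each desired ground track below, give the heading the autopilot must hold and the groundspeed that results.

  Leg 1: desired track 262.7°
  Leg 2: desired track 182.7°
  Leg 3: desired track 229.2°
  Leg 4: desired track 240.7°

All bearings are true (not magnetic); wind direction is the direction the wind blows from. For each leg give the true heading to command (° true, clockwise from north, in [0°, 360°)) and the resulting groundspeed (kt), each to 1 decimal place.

Leg 1: desired track 262.7°; wind correction +1.1° → command heading 263.8°, groundspeed 238.4 kt
Leg 2: desired track 182.7°; wind correction +0.7° → command heading 183.4°, groundspeed 244.8 kt
Leg 3: desired track 229.2°; wind correction +1.2° → command heading 230.4°, groundspeed 241.3 kt
Leg 4: desired track 240.7°; wind correction +1.2° → command heading 241.9°, groundspeed 240.3 kt

Leg 1: heading=263.8°, groundspeed=238.4 kt
Leg 2: heading=183.4°, groundspeed=244.8 kt
Leg 3: heading=230.4°, groundspeed=241.3 kt
Leg 4: heading=241.9°, groundspeed=240.3 kt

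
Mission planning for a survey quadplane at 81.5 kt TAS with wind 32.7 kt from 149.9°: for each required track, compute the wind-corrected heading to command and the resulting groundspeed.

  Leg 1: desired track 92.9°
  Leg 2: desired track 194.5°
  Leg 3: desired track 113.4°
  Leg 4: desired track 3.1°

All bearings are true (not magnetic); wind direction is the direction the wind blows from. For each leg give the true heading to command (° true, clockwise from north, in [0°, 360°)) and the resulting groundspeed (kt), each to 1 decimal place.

Leg 1: heading=112.6°, groundspeed=58.9 kt
Leg 2: heading=178.1°, groundspeed=54.9 kt
Leg 3: heading=127.2°, groundspeed=52.9 kt
Leg 4: heading=15.8°, groundspeed=106.9 kt

Leg 1: desired track 92.9°; wind correction +19.7° → command heading 112.6°, groundspeed 58.9 kt
Leg 2: desired track 194.5°; wind correction -16.4° → command heading 178.1°, groundspeed 54.9 kt
Leg 3: desired track 113.4°; wind correction +13.8° → command heading 127.2°, groundspeed 52.9 kt
Leg 4: desired track 3.1°; wind correction +12.7° → command heading 15.8°, groundspeed 106.9 kt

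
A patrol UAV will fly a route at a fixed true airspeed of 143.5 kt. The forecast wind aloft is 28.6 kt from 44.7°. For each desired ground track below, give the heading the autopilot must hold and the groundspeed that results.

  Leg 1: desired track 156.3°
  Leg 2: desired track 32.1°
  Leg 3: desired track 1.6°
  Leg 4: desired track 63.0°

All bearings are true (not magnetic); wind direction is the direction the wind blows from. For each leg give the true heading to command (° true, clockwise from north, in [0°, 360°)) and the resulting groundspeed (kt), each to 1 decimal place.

Leg 1: heading=145.6°, groundspeed=151.5 kt
Leg 2: heading=34.6°, groundspeed=115.5 kt
Leg 3: heading=9.4°, groundspeed=121.3 kt
Leg 4: heading=59.4°, groundspeed=116.1 kt

Leg 1: desired track 156.3°; wind correction -10.7° → command heading 145.6°, groundspeed 151.5 kt
Leg 2: desired track 32.1°; wind correction +2.5° → command heading 34.6°, groundspeed 115.5 kt
Leg 3: desired track 1.6°; wind correction +7.8° → command heading 9.4°, groundspeed 121.3 kt
Leg 4: desired track 63.0°; wind correction -3.6° → command heading 59.4°, groundspeed 116.1 kt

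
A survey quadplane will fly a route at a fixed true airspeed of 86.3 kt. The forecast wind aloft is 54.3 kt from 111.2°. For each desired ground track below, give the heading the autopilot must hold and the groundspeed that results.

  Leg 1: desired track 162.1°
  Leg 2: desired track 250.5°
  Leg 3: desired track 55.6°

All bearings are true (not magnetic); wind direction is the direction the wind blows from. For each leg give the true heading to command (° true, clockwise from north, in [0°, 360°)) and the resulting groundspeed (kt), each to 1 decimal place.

Leg 1: heading=132.9°, groundspeed=41.1 kt
Leg 2: heading=226.3°, groundspeed=119.9 kt
Leg 3: heading=86.9°, groundspeed=43.1 kt

Leg 1: desired track 162.1°; wind correction -29.2° → command heading 132.9°, groundspeed 41.1 kt
Leg 2: desired track 250.5°; wind correction -24.2° → command heading 226.3°, groundspeed 119.9 kt
Leg 3: desired track 55.6°; wind correction +31.3° → command heading 86.9°, groundspeed 43.1 kt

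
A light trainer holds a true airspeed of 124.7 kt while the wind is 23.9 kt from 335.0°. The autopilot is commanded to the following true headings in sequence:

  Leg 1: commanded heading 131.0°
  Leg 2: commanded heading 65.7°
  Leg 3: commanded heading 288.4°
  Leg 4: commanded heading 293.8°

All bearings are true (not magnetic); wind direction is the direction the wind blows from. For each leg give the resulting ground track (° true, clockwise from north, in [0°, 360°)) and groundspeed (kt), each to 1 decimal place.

Leg 1: heading 131.0°; drift +3.8° → track 134.8°, groundspeed 146.9 kt
Leg 2: heading 65.7°; drift +10.8° → track 76.5°, groundspeed 127.3 kt
Leg 3: heading 288.4°; drift -9.1° → track 279.3°, groundspeed 109.7 kt
Leg 4: heading 293.8°; drift -8.4° → track 285.4°, groundspeed 107.9 kt

Leg 1: track=134.8°, groundspeed=146.9 kt
Leg 2: track=76.5°, groundspeed=127.3 kt
Leg 3: track=279.3°, groundspeed=109.7 kt
Leg 4: track=285.4°, groundspeed=107.9 kt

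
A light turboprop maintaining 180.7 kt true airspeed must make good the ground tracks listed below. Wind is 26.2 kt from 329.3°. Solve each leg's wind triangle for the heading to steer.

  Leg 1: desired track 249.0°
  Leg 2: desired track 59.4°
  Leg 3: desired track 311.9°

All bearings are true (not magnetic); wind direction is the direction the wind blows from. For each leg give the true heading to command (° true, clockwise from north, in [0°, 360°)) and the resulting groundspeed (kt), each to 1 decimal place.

Leg 1: desired track 249.0°; wind correction +8.2° → command heading 257.2°, groundspeed 174.4 kt
Leg 2: desired track 59.4°; wind correction -8.3° → command heading 51.1°, groundspeed 178.8 kt
Leg 3: desired track 311.9°; wind correction +2.5° → command heading 314.4°, groundspeed 155.5 kt

Leg 1: heading=257.2°, groundspeed=174.4 kt
Leg 2: heading=51.1°, groundspeed=178.8 kt
Leg 3: heading=314.4°, groundspeed=155.5 kt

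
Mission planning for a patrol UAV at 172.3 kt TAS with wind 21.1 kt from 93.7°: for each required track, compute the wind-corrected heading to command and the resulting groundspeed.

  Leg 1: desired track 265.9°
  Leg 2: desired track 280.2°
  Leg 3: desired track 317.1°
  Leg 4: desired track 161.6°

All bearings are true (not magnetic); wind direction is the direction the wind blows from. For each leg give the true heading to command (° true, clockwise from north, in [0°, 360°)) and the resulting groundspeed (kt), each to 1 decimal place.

Leg 1: heading=264.9°, groundspeed=193.2 kt
Leg 2: heading=281.0°, groundspeed=193.2 kt
Leg 3: heading=321.9°, groundspeed=187.0 kt
Leg 4: heading=155.1°, groundspeed=163.2 kt

Leg 1: desired track 265.9°; wind correction -1.0° → command heading 264.9°, groundspeed 193.2 kt
Leg 2: desired track 280.2°; wind correction +0.8° → command heading 281.0°, groundspeed 193.2 kt
Leg 3: desired track 317.1°; wind correction +4.8° → command heading 321.9°, groundspeed 187.0 kt
Leg 4: desired track 161.6°; wind correction -6.5° → command heading 155.1°, groundspeed 163.2 kt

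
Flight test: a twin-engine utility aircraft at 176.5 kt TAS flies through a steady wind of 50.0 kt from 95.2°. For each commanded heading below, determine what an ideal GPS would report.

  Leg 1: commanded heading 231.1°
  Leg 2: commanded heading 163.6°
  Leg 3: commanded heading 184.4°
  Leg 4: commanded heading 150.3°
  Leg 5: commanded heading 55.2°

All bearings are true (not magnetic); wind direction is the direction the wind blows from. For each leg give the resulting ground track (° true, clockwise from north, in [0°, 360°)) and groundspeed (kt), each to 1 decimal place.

Leg 1: heading 231.1°; drift +9.3° → track 240.4°, groundspeed 215.2 kt
Leg 2: heading 163.6°; drift +16.4° → track 180.0°, groundspeed 164.8 kt
Leg 3: heading 184.4°; drift +15.9° → track 200.3°, groundspeed 182.8 kt
Leg 4: heading 150.3°; drift +15.5° → track 165.8°, groundspeed 153.5 kt
Leg 5: heading 55.2°; drift -13.1° → track 42.1°, groundspeed 141.9 kt

Leg 1: track=240.4°, groundspeed=215.2 kt
Leg 2: track=180.0°, groundspeed=164.8 kt
Leg 3: track=200.3°, groundspeed=182.8 kt
Leg 4: track=165.8°, groundspeed=153.5 kt
Leg 5: track=42.1°, groundspeed=141.9 kt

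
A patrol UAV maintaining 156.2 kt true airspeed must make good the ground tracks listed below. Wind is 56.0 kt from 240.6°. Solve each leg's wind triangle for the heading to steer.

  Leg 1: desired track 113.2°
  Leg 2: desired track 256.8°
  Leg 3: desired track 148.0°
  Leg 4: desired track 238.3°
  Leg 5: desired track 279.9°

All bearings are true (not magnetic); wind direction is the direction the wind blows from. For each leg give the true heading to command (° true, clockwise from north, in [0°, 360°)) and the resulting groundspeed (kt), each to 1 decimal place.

Leg 1: heading=129.7°, groundspeed=183.7 kt
Leg 2: heading=251.1°, groundspeed=101.6 kt
Leg 3: heading=169.0°, groundspeed=148.4 kt
Leg 4: heading=239.1°, groundspeed=100.2 kt
Leg 5: heading=266.8°, groundspeed=108.8 kt

Leg 1: desired track 113.2°; wind correction +16.5° → command heading 129.7°, groundspeed 183.7 kt
Leg 2: desired track 256.8°; wind correction -5.7° → command heading 251.1°, groundspeed 101.6 kt
Leg 3: desired track 148.0°; wind correction +21.0° → command heading 169.0°, groundspeed 148.4 kt
Leg 4: desired track 238.3°; wind correction +0.8° → command heading 239.1°, groundspeed 100.2 kt
Leg 5: desired track 279.9°; wind correction -13.1° → command heading 266.8°, groundspeed 108.8 kt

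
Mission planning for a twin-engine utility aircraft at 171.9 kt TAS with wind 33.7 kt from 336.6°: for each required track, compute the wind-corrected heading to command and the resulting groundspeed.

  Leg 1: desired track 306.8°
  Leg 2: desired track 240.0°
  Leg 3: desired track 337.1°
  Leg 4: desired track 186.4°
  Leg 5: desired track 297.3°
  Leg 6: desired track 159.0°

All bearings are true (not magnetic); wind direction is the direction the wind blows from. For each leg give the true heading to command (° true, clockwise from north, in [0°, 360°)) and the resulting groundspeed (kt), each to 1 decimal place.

Leg 1: heading=312.4°, groundspeed=141.8 kt
Leg 2: heading=251.2°, groundspeed=172.5 kt
Leg 3: heading=337.0°, groundspeed=138.2 kt
Leg 4: heading=192.0°, groundspeed=200.3 kt
Leg 5: heading=304.4°, groundspeed=144.5 kt
Leg 6: heading=159.5°, groundspeed=205.6 kt

Leg 1: desired track 306.8°; wind correction +5.6° → command heading 312.4°, groundspeed 141.8 kt
Leg 2: desired track 240.0°; wind correction +11.2° → command heading 251.2°, groundspeed 172.5 kt
Leg 3: desired track 337.1°; wind correction -0.1° → command heading 337.0°, groundspeed 138.2 kt
Leg 4: desired track 186.4°; wind correction +5.6° → command heading 192.0°, groundspeed 200.3 kt
Leg 5: desired track 297.3°; wind correction +7.1° → command heading 304.4°, groundspeed 144.5 kt
Leg 6: desired track 159.0°; wind correction +0.5° → command heading 159.5°, groundspeed 205.6 kt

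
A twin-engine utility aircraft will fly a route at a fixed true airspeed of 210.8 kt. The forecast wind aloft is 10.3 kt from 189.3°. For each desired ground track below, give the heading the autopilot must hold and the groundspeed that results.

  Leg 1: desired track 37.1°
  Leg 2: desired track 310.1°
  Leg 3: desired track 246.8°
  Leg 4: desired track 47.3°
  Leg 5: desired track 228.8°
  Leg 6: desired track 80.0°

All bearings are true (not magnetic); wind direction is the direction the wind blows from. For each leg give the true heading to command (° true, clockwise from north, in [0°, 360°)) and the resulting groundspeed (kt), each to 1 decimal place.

Leg 1: heading=38.4°, groundspeed=219.9 kt
Leg 2: heading=307.7°, groundspeed=215.9 kt
Leg 3: heading=244.4°, groundspeed=205.1 kt
Leg 4: heading=49.0°, groundspeed=218.8 kt
Leg 5: heading=227.0°, groundspeed=202.8 kt
Leg 6: heading=82.6°, groundspeed=214.0 kt

Leg 1: desired track 37.1°; wind correction +1.3° → command heading 38.4°, groundspeed 219.9 kt
Leg 2: desired track 310.1°; wind correction -2.4° → command heading 307.7°, groundspeed 215.9 kt
Leg 3: desired track 246.8°; wind correction -2.4° → command heading 244.4°, groundspeed 205.1 kt
Leg 4: desired track 47.3°; wind correction +1.7° → command heading 49.0°, groundspeed 218.8 kt
Leg 5: desired track 228.8°; wind correction -1.8° → command heading 227.0°, groundspeed 202.8 kt
Leg 6: desired track 80.0°; wind correction +2.6° → command heading 82.6°, groundspeed 214.0 kt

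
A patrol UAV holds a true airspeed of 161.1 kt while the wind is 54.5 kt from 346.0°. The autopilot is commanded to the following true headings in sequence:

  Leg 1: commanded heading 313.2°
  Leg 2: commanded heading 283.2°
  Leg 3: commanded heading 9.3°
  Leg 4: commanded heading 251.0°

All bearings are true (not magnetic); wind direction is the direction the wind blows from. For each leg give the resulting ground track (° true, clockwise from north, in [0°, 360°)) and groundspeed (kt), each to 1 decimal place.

Leg 1: heading 313.2°; drift -14.4° → track 298.8°, groundspeed 119.0 kt
Leg 2: heading 283.2°; drift -19.6° → track 263.6°, groundspeed 144.6 kt
Leg 3: heading 9.3°; drift +11.0° → track 20.3°, groundspeed 113.1 kt
Leg 4: heading 251.0°; drift -18.1° → track 232.9°, groundspeed 174.5 kt

Leg 1: track=298.8°, groundspeed=119.0 kt
Leg 2: track=263.6°, groundspeed=144.6 kt
Leg 3: track=20.3°, groundspeed=113.1 kt
Leg 4: track=232.9°, groundspeed=174.5 kt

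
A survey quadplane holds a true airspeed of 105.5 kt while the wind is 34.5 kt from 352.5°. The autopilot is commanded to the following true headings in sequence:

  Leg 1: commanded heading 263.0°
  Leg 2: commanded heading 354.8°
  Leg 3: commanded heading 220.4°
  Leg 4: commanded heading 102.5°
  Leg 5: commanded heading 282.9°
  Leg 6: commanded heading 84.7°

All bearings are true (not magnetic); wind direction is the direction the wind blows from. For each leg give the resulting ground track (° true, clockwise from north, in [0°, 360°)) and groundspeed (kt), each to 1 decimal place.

Leg 1: heading 263.0°; drift -18.2° → track 244.8°, groundspeed 110.7 kt
Leg 2: heading 354.8°; drift +1.1° → track 355.9°, groundspeed 71.0 kt
Leg 3: heading 220.4°; drift -11.3° → track 209.1°, groundspeed 131.2 kt
Leg 4: heading 102.5°; drift +15.4° → track 117.9°, groundspeed 121.7 kt
Leg 5: heading 282.9°; drift -19.1° → track 263.8°, groundspeed 98.9 kt
Leg 6: heading 84.7°; drift +17.9° → track 102.6°, groundspeed 112.2 kt

Leg 1: track=244.8°, groundspeed=110.7 kt
Leg 2: track=355.9°, groundspeed=71.0 kt
Leg 3: track=209.1°, groundspeed=131.2 kt
Leg 4: track=117.9°, groundspeed=121.7 kt
Leg 5: track=263.8°, groundspeed=98.9 kt
Leg 6: track=102.6°, groundspeed=112.2 kt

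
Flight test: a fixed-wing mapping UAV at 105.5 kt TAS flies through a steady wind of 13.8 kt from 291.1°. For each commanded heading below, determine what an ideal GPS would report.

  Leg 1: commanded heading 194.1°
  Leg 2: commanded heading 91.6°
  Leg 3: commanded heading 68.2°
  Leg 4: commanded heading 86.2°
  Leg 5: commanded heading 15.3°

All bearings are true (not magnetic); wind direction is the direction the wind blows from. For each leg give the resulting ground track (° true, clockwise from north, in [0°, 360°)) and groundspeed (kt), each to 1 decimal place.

Leg 1: heading 194.1°; drift -7.3° → track 186.8°, groundspeed 108.1 kt
Leg 2: heading 91.6°; drift +2.2° → track 93.8°, groundspeed 118.6 kt
Leg 3: heading 68.2°; drift +4.6° → track 72.8°, groundspeed 116.0 kt
Leg 4: heading 86.2°; drift +2.8° → track 89.0°, groundspeed 118.2 kt
Leg 5: heading 15.3°; drift +7.5° → track 22.8°, groundspeed 105.0 kt

Leg 1: track=186.8°, groundspeed=108.1 kt
Leg 2: track=93.8°, groundspeed=118.6 kt
Leg 3: track=72.8°, groundspeed=116.0 kt
Leg 4: track=89.0°, groundspeed=118.2 kt
Leg 5: track=22.8°, groundspeed=105.0 kt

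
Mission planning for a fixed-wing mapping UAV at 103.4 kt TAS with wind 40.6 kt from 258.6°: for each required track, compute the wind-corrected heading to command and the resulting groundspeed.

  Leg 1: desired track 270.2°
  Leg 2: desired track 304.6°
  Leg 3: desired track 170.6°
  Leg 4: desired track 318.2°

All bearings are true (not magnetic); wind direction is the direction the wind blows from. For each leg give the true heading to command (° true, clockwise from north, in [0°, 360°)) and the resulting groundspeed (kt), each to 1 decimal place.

Leg 1: desired track 270.2°; wind correction -4.5° → command heading 265.7°, groundspeed 63.3 kt
Leg 2: desired track 304.6°; wind correction -16.4° → command heading 288.2°, groundspeed 71.0 kt
Leg 3: desired track 170.6°; wind correction +23.1° → command heading 193.7°, groundspeed 93.7 kt
Leg 4: desired track 318.2°; wind correction -19.8° → command heading 298.4°, groundspeed 76.7 kt

Leg 1: heading=265.7°, groundspeed=63.3 kt
Leg 2: heading=288.2°, groundspeed=71.0 kt
Leg 3: heading=193.7°, groundspeed=93.7 kt
Leg 4: heading=298.4°, groundspeed=76.7 kt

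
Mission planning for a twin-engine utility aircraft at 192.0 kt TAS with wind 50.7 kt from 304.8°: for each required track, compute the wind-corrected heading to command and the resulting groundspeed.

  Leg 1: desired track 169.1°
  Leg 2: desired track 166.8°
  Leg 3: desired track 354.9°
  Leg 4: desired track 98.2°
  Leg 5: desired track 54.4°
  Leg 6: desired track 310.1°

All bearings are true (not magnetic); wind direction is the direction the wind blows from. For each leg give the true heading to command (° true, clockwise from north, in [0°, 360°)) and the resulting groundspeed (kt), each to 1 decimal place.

Leg 1: heading=179.7°, groundspeed=225.0 kt
Leg 2: heading=177.0°, groundspeed=226.7 kt
Leg 3: heading=343.2°, groundspeed=155.5 kt
Leg 4: heading=91.4°, groundspeed=236.0 kt
Leg 5: heading=40.0°, groundspeed=203.0 kt
Leg 6: heading=308.7°, groundspeed=141.5 kt

Leg 1: desired track 169.1°; wind correction +10.6° → command heading 179.7°, groundspeed 225.0 kt
Leg 2: desired track 166.8°; wind correction +10.2° → command heading 177.0°, groundspeed 226.7 kt
Leg 3: desired track 354.9°; wind correction -11.7° → command heading 343.2°, groundspeed 155.5 kt
Leg 4: desired track 98.2°; wind correction -6.8° → command heading 91.4°, groundspeed 236.0 kt
Leg 5: desired track 54.4°; wind correction -14.4° → command heading 40.0°, groundspeed 203.0 kt
Leg 6: desired track 310.1°; wind correction -1.4° → command heading 308.7°, groundspeed 141.5 kt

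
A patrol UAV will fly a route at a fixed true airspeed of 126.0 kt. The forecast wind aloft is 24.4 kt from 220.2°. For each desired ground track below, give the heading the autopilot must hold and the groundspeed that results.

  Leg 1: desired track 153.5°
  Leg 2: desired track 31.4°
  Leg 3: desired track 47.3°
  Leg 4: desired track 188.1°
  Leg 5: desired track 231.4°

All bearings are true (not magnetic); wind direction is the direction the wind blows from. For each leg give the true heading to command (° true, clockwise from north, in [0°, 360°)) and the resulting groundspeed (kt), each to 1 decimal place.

Leg 1: desired track 153.5°; wind correction +10.2° → command heading 163.7°, groundspeed 114.3 kt
Leg 2: desired track 31.4°; wind correction -1.7° → command heading 29.7°, groundspeed 150.1 kt
Leg 3: desired track 47.3°; wind correction +1.4° → command heading 48.7°, groundspeed 150.2 kt
Leg 4: desired track 188.1°; wind correction +5.9° → command heading 194.0°, groundspeed 104.7 kt
Leg 5: desired track 231.4°; wind correction -2.2° → command heading 229.2°, groundspeed 102.0 kt

Leg 1: heading=163.7°, groundspeed=114.3 kt
Leg 2: heading=29.7°, groundspeed=150.1 kt
Leg 3: heading=48.7°, groundspeed=150.2 kt
Leg 4: heading=194.0°, groundspeed=104.7 kt
Leg 5: heading=229.2°, groundspeed=102.0 kt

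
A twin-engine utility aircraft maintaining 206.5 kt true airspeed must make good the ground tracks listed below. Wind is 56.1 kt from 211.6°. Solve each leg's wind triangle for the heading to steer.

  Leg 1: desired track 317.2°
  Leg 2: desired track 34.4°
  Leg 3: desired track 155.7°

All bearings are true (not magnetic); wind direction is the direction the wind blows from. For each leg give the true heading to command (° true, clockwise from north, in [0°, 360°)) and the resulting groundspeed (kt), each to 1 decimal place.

Leg 1: heading=302.0°, groundspeed=214.4 kt
Leg 2: heading=35.2°, groundspeed=262.5 kt
Leg 3: heading=168.7°, groundspeed=169.8 kt

Leg 1: desired track 317.2°; wind correction -15.2° → command heading 302.0°, groundspeed 214.4 kt
Leg 2: desired track 34.4°; wind correction +0.8° → command heading 35.2°, groundspeed 262.5 kt
Leg 3: desired track 155.7°; wind correction +13.0° → command heading 168.7°, groundspeed 169.8 kt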